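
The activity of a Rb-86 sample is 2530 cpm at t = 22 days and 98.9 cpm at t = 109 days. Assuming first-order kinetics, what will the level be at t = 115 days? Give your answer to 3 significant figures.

79.1 cpm

Over Δt = 109 − 22 = 87 days, the level fell by a factor of 2530/98.9 ≈ 25.581.
n = log₂(25.581) ≈ 4.677 half-lives, so t½ = 87/4.677 ≈ 18.602 days.
From t = 109 to t = 115: 98.9 × (1/2)^((115−109)/18.602) ≈ 79.086 cpm.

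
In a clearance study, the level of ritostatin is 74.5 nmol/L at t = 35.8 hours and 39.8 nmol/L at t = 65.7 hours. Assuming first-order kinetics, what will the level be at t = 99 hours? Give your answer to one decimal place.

Over Δt = 65.7 − 35.8 = 29.9 hours, the level fell by a factor of 74.5/39.8 ≈ 1.8719.
n = log₂(1.8719) ≈ 0.90447 half-lives, so t½ = 29.9/0.90447 ≈ 33.058 hours.
From t = 65.7 to t = 99: 39.8 × (1/2)^((99−65.7)/33.058) ≈ 19.799 nmol/L.

19.8 nmol/L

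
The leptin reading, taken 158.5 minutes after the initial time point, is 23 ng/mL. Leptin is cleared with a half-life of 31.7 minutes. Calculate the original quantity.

736 ng/mL

Number of half-lives elapsed: n = 158.5/31.7 ≈ 5.
A₀ = A × 2^n = 23 × 2^5 = 23 × 32 ≈ 736 ng/mL.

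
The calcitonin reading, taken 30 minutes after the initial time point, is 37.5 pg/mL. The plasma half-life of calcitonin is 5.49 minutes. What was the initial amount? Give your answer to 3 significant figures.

Number of half-lives elapsed: n = 30/5.49 ≈ 5.4645.
A₀ = A × 2^n = 37.5 × 2^5.4645 = 37.5 × 44.154 ≈ 1655.8 pg/mL.

1660 pg/mL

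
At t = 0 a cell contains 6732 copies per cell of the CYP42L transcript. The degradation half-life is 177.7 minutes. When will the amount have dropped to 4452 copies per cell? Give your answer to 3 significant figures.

106 minutes

Fraction remaining = 4452/6732 ≈ 0.66132.
n = log₂(6732/4452) = ln(1.5121)/ln 2 ≈ 0.59658 half-lives.
t = n × t½ = 0.59658 × 177.7 ≈ 106.01 minutes.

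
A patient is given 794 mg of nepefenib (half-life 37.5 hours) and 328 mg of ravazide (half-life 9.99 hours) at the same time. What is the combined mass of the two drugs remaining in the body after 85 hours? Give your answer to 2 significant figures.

170 mg

nepefenib: 794 × (1/2)^(85/37.5) = 794 × (1/2)^2.2667 ≈ 165 mg.
ravazide: 328 × (1/2)^(85/9.99) = 328 × (1/2)^8.5085 ≈ 0.90065 mg.
Total = 165 + 0.90065 ≈ 165.9 mg.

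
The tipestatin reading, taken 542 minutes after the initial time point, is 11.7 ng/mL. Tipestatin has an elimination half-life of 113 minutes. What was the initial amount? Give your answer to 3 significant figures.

325 ng/mL

Number of half-lives elapsed: n = 542/113 ≈ 4.7965.
A₀ = A × 2^n = 11.7 × 2^4.7965 = 11.7 × 27.789 ≈ 325.14 ng/mL.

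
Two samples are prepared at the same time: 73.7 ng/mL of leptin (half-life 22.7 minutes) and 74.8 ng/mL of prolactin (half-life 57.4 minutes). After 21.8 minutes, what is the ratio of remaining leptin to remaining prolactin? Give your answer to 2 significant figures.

0.66

leptin: 73.7 × (1/2)^(21.8/22.7) = 73.7 × (1/2)^0.96035 ≈ 37.877 ng/mL.
prolactin: 74.8 × (1/2)^(21.8/57.4) = 74.8 × (1/2)^0.37979 ≈ 57.487 ng/mL.
Ratio ≈ 37.877 / 57.487 ≈ 0.65887.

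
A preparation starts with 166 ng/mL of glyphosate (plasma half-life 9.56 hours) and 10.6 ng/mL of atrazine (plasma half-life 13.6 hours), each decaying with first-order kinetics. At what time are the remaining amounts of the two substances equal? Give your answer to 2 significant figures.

130 hours

Set 166·(1/2)^(t/9.56) = 10.6·(1/2)^(t/13.6).
Taking log₂: log₂(166/10.6) = t·(1/9.56 − 1/13.6).
log₂(15.66) = 3.969; 1/9.56 − 1/13.6 = 0.031073.
t = 3.969 / 0.031073 ≈ 127.73 hours.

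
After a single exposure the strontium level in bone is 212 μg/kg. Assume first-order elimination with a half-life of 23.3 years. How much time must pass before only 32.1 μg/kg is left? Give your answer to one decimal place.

Fraction remaining = 32.1/212 ≈ 0.15142.
n = log₂(212/32.1) = ln(6.6044)/ln 2 ≈ 2.7234 half-lives.
t = n × t½ = 2.7234 × 23.3 ≈ 63.456 years.

63.5 years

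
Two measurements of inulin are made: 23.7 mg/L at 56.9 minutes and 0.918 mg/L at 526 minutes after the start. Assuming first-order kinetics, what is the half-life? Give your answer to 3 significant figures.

100 minutes

Over Δt = 526 − 56.9 = 469.1 minutes, the level fell by a factor of 23.7/0.918 ≈ 25.817.
n = log₂(25.817) ≈ 4.6902 half-lives, so t½ = 469.1/4.6902 ≈ 100.02 minutes.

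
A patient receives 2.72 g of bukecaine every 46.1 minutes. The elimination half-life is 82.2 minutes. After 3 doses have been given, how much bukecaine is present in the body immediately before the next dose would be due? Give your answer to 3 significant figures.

The 3 doses were given 138.3, 92.2, 46.1 minutes ago.
Total = 2.72·(1/2)^(138.3/82.2) + 2.72·(1/2)^(92.2/82.2) + 2.72·(1/2)^(46.1/82.2)
      = 0.84741 + 1.25 + 1.8439 ≈ 3.9414 g.

3.94 g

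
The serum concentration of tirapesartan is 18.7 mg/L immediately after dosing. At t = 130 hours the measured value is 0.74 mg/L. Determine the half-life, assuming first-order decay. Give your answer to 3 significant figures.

A/A₀ = 0.74/18.7 ≈ 0.039572.
n = log₂(25.27) ≈ 4.6594 half-lives elapsed in 130 hours.
t½ = 130/4.6594 ≈ 27.901 hours.

27.9 hours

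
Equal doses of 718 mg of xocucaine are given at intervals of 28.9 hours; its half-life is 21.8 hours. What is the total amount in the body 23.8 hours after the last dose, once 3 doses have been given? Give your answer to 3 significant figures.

525 mg

The 3 doses were given 81.6, 52.7, 23.8 hours ago.
Total = 718·(1/2)^(81.6/21.8) + 718·(1/2)^(52.7/21.8) + 718·(1/2)^(23.8/21.8)
      = 53.621 + 134.4 + 336.88 ≈ 524.9 mg.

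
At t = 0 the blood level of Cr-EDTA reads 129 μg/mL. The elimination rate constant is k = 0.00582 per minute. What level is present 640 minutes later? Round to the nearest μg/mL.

t½ = ln 2 / k = 0.69315 / 0.00582 ≈ 119.1 minutes.
Number of half-lives: n = 640/119.1 ≈ 5.3738.
Remaining = 129 × (1/2)^5.3738 = 129 × 0.024118 ≈ 3.1112 μg/mL.

3 μg/mL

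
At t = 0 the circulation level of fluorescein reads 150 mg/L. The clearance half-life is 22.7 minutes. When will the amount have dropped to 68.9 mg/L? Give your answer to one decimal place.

Fraction remaining = 68.9/150 ≈ 0.45933.
n = log₂(150/68.9) = ln(2.1771)/ln 2 ≈ 1.1224 half-lives.
t = n × t½ = 1.1224 × 22.7 ≈ 25.478 minutes.

25.5 minutes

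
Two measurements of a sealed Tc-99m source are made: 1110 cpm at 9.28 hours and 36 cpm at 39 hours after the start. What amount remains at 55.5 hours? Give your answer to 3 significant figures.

Over Δt = 39 − 9.28 = 29.72 hours, the level fell by a factor of 1110/36 ≈ 30.833.
n = log₂(30.833) ≈ 4.9464 half-lives, so t½ = 29.72/4.9464 ≈ 6.0084 hours.
From t = 39 to t = 55.5: 36 × (1/2)^((55.5−39)/6.0084) ≈ 5.3657 cpm.

5.37 cpm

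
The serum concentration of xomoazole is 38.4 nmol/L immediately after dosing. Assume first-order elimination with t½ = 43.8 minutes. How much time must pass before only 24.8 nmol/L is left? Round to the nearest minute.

Fraction remaining = 24.8/38.4 ≈ 0.64583.
n = log₂(38.4/24.8) = ln(1.5484)/ln 2 ≈ 0.63077 half-lives.
t = n × t½ = 0.63077 × 43.8 ≈ 27.628 minutes.

28 minutes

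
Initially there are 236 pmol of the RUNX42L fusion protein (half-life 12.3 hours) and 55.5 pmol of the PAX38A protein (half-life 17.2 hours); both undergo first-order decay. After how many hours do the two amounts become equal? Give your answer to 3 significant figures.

Set 236·(1/2)^(t/12.3) = 55.5·(1/2)^(t/17.2).
Taking log₂: log₂(236/55.5) = t·(1/12.3 − 1/17.2).
log₂(4.2523) = 2.0882; 1/12.3 − 1/17.2 = 0.023161.
t = 2.0882 / 0.023161 ≈ 90.16 hours.

90.2 hours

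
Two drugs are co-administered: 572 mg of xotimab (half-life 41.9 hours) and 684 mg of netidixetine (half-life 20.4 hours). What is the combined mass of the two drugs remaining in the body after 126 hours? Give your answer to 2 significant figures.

81 mg

xotimab: 572 × (1/2)^(126/41.9) = 572 × (1/2)^3.0072 ≈ 71.146 mg.
netidixetine: 684 × (1/2)^(126/20.4) = 684 × (1/2)^6.1765 ≈ 9.457 mg.
Total = 71.146 + 9.457 ≈ 80.603 mg.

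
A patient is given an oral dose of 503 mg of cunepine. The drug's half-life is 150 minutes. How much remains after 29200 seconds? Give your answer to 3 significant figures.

53.1 mg

Convert the elapsed time: 29200 seconds = 486.667 minutes.
Number of half-lives: n = 486.667/150 ≈ 3.2444.
Remaining = 503 × (1/2)^3.2444 = 503 × 0.10552 ≈ 53.075 mg.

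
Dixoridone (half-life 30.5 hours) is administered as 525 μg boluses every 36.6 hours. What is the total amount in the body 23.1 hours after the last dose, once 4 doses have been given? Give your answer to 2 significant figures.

530 μg

The 4 doses were given 132.9, 96.3, 59.7, 23.1 hours ago.
Total = 525·(1/2)^(132.9/30.5) + 525·(1/2)^(96.3/30.5) + 525·(1/2)^(59.7/30.5) + 525·(1/2)^(23.1/30.5)
      = 25.613 + 58.843 + 135.19 + 310.57 ≈ 530.22 μg.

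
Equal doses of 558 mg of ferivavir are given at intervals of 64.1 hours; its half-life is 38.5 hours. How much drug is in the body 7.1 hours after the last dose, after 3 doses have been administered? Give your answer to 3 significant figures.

The 3 doses were given 135.3, 71.2, 7.1 hours ago.
Total = 558·(1/2)^(135.3/38.5) + 558·(1/2)^(71.2/38.5) + 558·(1/2)^(7.1/38.5)
      = 48.835 + 154.85 + 491.04 ≈ 694.73 mg.

695 mg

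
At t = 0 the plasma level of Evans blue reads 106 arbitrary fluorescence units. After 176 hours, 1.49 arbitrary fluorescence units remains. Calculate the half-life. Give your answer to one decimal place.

A/A₀ = 1.49/106 ≈ 0.014057.
n = log₂(71.141) ≈ 6.1526 half-lives elapsed in 176 hours.
t½ = 176/6.1526 ≈ 28.606 hours.

28.6 hours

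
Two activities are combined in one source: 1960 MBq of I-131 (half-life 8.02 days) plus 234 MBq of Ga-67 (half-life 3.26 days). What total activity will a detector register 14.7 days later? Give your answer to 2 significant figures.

560 MBq

I-131: 1960 × (1/2)^(14.7/8.02) = 1960 × (1/2)^1.8329 ≈ 550.16 MBq.
Ga-67: 234 × (1/2)^(14.7/3.26) = 234 × (1/2)^4.5092 ≈ 10.276 MBq.
Total = 550.16 + 10.276 ≈ 560.44 MBq.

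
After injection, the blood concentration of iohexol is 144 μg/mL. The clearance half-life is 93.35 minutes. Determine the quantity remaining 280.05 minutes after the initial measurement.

18 μg/mL

Elapsed time is 3 half-lives (280.05/93.35).
Each half-life halves the amount: 144 × (1/2)^3 = 144/8 = 18 μg/mL.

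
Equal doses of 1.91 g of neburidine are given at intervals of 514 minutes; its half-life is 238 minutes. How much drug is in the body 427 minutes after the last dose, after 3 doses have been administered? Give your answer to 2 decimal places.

0.70 g

The 3 doses were given 1455, 941, 427 minutes ago.
Total = 1.91·(1/2)^(1455/238) + 1.91·(1/2)^(941/238) + 1.91·(1/2)^(427/238)
      = 0.027587 + 0.12326 + 0.55074 ≈ 0.70159 g.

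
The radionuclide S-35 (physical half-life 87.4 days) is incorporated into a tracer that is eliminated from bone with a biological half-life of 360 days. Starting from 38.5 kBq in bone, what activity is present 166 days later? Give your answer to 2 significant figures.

1/t_eff = 1/t_phys + 1/t_biol = 1/87.4 + 1/360 = 0.014219 per day.
t_eff = 87.4 × 360 / (87.4 + 360) ≈ 70.326 days.
Remaining = 38.5 × (1/2)^(166/70.326) = 38.5 × (1/2)^2.3604 ≈ 7.4973 kBq.

7.5 kBq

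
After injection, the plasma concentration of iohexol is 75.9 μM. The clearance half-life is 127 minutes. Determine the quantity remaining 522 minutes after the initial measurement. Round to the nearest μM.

4 μM

Number of half-lives: n = 522/127 ≈ 4.1102.
Remaining = 75.9 × (1/2)^4.1102 = 75.9 × 0.057902 ≈ 4.3948 μM.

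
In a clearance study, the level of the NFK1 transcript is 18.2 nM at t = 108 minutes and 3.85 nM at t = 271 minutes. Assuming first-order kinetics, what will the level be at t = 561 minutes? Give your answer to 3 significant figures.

Over Δt = 271 − 108 = 163 minutes, the level fell by a factor of 18.2/3.85 ≈ 4.7273.
n = log₂(4.7273) ≈ 2.241 half-lives, so t½ = 163/2.241 ≈ 72.735 minutes.
From t = 271 to t = 561: 3.85 × (1/2)^((561−271)/72.735) ≈ 0.24279 nM.

0.243 nM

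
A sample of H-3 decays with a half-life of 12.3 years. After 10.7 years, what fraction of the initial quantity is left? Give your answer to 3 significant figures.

0.547

n = 10.7/12.3 ≈ 0.86992 half-lives.
Fraction remaining = (1/2)^0.86992 ≈ 0.54718.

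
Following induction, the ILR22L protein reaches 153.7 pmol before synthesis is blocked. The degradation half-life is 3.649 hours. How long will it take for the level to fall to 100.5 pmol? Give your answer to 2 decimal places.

2.24 hours

Fraction remaining = 100.5/153.7 ≈ 0.65387.
n = log₂(153.7/100.5) = ln(1.5294)/ln 2 ≈ 0.61292 half-lives.
t = n × t½ = 0.61292 × 3.649 ≈ 2.2366 hours.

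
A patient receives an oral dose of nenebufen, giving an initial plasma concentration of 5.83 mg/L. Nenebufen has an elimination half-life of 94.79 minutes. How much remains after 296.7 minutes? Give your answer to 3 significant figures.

0.666 mg/L

Number of half-lives: n = 296.7/94.79 ≈ 3.1301.
Remaining = 5.83 × (1/2)^3.1301 = 5.83 × 0.11422 ≈ 0.66592 mg/L.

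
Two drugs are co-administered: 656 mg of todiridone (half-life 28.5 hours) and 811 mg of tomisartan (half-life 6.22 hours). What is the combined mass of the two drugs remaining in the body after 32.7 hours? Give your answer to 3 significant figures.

todiridone: 656 × (1/2)^(32.7/28.5) = 656 × (1/2)^1.1474 ≈ 296.15 mg.
tomisartan: 811 × (1/2)^(32.7/6.22) = 811 × (1/2)^5.2572 ≈ 21.205 mg.
Total = 296.15 + 21.205 ≈ 317.35 mg.

317 mg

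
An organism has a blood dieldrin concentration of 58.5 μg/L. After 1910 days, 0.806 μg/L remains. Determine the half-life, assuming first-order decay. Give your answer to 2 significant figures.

310 days

A/A₀ = 0.806/58.5 ≈ 0.013778.
n = log₂(72.581) ≈ 6.1815 half-lives elapsed in 1910 days.
t½ = 1910/6.1815 ≈ 308.99 days.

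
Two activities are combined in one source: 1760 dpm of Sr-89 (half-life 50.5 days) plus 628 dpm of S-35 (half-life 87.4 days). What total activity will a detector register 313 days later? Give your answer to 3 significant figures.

76.4 dpm

Sr-89: 1760 × (1/2)^(313/50.5) = 1760 × (1/2)^6.198 ≈ 23.973 dpm.
S-35: 628 × (1/2)^(313/87.4) = 628 × (1/2)^3.5812 ≈ 52.469 dpm.
Total = 23.973 + 52.469 ≈ 76.442 dpm.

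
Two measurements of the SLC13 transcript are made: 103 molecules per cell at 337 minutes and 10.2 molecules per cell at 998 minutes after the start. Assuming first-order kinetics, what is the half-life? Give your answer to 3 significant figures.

Over Δt = 998 − 337 = 661 minutes, the level fell by a factor of 103/10.2 ≈ 10.098.
n = log₂(10.098) ≈ 3.336 half-lives, so t½ = 661/3.336 ≈ 198.14 minutes.

198 minutes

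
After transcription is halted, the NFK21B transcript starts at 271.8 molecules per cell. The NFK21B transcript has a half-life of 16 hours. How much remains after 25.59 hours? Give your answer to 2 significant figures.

90 molecules per cell

Number of half-lives: n = 25.59/16 ≈ 1.5994.
Remaining = 271.8 × (1/2)^1.5994 = 271.8 × 0.33002 ≈ 89.699 molecules per cell.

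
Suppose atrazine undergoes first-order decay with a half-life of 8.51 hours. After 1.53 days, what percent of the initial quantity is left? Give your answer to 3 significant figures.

1.53 days = 36.72 hours.
n = 36.72/8.51 ≈ 4.3149 half-lives.
Fraction remaining = (1/2)^4.3149 ≈ 0.050243, i.e. 5.0243%.

5.02%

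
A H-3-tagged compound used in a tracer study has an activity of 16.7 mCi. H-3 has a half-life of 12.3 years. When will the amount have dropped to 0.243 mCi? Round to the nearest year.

Fraction remaining = 0.243/16.7 ≈ 0.014551.
n = log₂(16.7/0.243) = ln(68.724)/ln 2 ≈ 6.1027 half-lives.
t = n × t½ = 6.1027 × 12.3 ≈ 75.064 years.

75 years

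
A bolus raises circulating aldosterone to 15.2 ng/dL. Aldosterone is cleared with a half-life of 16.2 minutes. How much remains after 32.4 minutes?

Elapsed time is 2 half-lives (32.4/16.2).
Each half-life halves the amount: 15.2 × (1/2)^2 = 15.2/4 = 3.8 ng/dL.

3.8 ng/dL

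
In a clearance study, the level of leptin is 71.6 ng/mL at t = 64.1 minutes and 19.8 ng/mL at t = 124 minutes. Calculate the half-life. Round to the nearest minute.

32 minutes

Over Δt = 124 − 64.1 = 59.9 minutes, the level fell by a factor of 71.6/19.8 ≈ 3.6162.
n = log₂(3.6162) ≈ 1.8545 half-lives, so t½ = 59.9/1.8545 ≈ 32.301 minutes.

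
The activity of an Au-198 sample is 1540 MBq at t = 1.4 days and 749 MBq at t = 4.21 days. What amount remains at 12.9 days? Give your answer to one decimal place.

Over Δt = 4.21 − 1.4 = 2.81 days, the level fell by a factor of 1540/749 ≈ 2.0561.
n = log₂(2.0561) ≈ 1.0399 half-lives, so t½ = 2.81/1.0399 ≈ 2.7022 days.
From t = 4.21 to t = 12.9: 749 × (1/2)^((12.9−4.21)/2.7022) ≈ 80.612 MBq.

80.6 MBq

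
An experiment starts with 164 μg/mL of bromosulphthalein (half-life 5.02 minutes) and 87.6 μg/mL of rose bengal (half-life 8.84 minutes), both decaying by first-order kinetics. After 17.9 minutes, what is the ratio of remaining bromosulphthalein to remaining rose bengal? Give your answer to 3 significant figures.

0.643

bromosulphthalein: 164 × (1/2)^(17.9/5.02) = 164 × (1/2)^3.5657 ≈ 13.85 μg/mL.
rose bengal: 87.6 × (1/2)^(17.9/8.84) = 87.6 × (1/2)^2.0249 ≈ 21.525 μg/mL.
Ratio ≈ 13.85 / 21.525 ≈ 0.64342.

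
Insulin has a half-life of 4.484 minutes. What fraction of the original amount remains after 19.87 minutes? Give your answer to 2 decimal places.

0.05

n = 19.87/4.484 ≈ 4.4313 half-lives.
Fraction remaining = (1/2)^4.4313 ≈ 0.046349.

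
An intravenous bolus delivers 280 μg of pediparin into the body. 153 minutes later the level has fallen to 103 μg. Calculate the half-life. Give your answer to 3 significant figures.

106 minutes

A/A₀ = 103/280 ≈ 0.36786.
n = log₂(2.7184) ≈ 1.4428 half-lives elapsed in 153 minutes.
t½ = 153/1.4428 ≈ 106.05 minutes.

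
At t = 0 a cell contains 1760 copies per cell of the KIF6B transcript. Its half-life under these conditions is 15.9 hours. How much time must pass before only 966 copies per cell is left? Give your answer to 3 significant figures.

13.8 hours

Fraction remaining = 966/1760 ≈ 0.54886.
n = log₂(1760/966) = ln(1.8219)/ln 2 ≈ 0.86548 half-lives.
t = n × t½ = 0.86548 × 15.9 ≈ 13.761 hours.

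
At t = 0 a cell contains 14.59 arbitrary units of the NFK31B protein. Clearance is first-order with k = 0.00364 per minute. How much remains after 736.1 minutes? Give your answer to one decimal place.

t½ = ln 2 / k = 0.69315 / 0.00364 ≈ 190.43 minutes.
Number of half-lives: n = 736.1/190.43 ≈ 3.8656.
Remaining = 14.59 × (1/2)^3.8656 = 14.59 × 0.068604 ≈ 1.0009 arbitrary units.

1.0 arbitrary units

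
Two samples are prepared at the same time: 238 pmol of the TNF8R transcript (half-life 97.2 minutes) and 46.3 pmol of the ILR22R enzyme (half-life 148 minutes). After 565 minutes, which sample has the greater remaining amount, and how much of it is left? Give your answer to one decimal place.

TNF8R transcript: 238 × (1/2)^5.8128 ≈ 4.2341 pmol.
ILR22R enzyme: 46.3 × (1/2)^3.8176 ≈ 3.2838 pmol.
TNF8R transcript has more remaining, at ≈ 4.2341 pmol.

TNF8R transcript, 4.2 pmol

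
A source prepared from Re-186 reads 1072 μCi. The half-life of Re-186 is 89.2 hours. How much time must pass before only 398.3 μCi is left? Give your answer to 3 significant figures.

Fraction remaining = 398.3/1072 ≈ 0.37155.
n = log₂(1072/398.3) = ln(2.6914)/ln 2 ≈ 1.4284 half-lives.
t = n × t½ = 1.4284 × 89.2 ≈ 127.41 hours.

127 hours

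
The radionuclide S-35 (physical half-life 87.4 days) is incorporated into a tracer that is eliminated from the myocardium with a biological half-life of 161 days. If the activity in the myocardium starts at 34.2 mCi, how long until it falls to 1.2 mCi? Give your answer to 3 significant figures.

274 days

1/t_eff = 1/t_phys + 1/t_biol = 1/87.4 + 1/161 = 0.017653 per day.
t_eff = 87.4 × 161 / (87.4 + 161) ≈ 56.648 days.
n = log₂(34.2/1.2) ≈ 4.8329; t = 4.8329 × 56.648 ≈ 273.77 days.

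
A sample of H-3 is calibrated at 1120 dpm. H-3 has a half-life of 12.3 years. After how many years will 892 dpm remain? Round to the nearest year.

Fraction remaining = 892/1120 ≈ 0.79643.
n = log₂(1120/892) = ln(1.2556)/ln 2 ≈ 0.32838 half-lives.
t = n × t½ = 0.32838 × 12.3 ≈ 4.0391 years.

4 years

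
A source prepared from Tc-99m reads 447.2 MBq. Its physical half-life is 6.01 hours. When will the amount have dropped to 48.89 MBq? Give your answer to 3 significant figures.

19.2 hours

Fraction remaining = 48.89/447.2 ≈ 0.10932.
n = log₂(447.2/48.89) = ln(9.1471)/ln 2 ≈ 3.1933 half-lives.
t = n × t½ = 3.1933 × 6.01 ≈ 19.192 hours.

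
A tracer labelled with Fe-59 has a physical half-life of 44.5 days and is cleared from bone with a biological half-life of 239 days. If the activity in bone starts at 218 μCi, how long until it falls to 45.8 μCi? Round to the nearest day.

1/t_eff = 1/t_phys + 1/t_biol = 1/44.5 + 1/239 = 0.026656 per day.
t_eff = 44.5 × 239 / (44.5 + 239) ≈ 37.515 days.
n = log₂(218/45.8) ≈ 2.2509; t = 2.2509 × 37.515 ≈ 84.443 days.

84 days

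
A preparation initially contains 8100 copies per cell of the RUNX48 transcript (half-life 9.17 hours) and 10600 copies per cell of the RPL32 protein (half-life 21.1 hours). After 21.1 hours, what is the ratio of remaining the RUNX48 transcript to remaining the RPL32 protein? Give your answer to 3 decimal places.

RUNX48 transcript: 8100 × (1/2)^(21.1/9.17) = 8100 × (1/2)^2.301 ≈ 1643.7 copies per cell.
RPL32 protein: 10600 × (1/2)^(21.1/21.1) = 10600 × (1/2)^1 ≈ 5300 copies per cell.
Ratio ≈ 1643.7 / 5300 ≈ 0.31013.

0.310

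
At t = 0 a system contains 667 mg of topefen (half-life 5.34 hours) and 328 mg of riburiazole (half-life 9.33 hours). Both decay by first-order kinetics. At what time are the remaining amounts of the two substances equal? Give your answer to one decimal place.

Set 667·(1/2)^(t/5.34) = 328·(1/2)^(t/9.33).
Taking log₂: log₂(667/328) = t·(1/5.34 − 1/9.33).
log₂(2.0335) = 1.024; 1/5.34 − 1/9.33 = 0.080085.
t = 1.024 / 0.080085 ≈ 12.786 hours.

12.8 hours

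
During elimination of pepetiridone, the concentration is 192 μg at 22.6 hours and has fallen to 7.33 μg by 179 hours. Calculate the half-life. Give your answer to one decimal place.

Over Δt = 179 − 22.6 = 156.4 hours, the level fell by a factor of 192/7.33 ≈ 26.194.
n = log₂(26.194) ≈ 4.7111 half-lives, so t½ = 156.4/4.7111 ≈ 33.198 hours.

33.2 hours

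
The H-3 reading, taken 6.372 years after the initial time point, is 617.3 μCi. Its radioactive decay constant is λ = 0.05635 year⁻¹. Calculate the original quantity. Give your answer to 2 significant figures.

880 μCi

t½ = ln 2 / λ = 0.69315 / 0.05635 ≈ 12.301 years.
Number of half-lives elapsed: n = 6.372/12.301 ≈ 0.51802.
A₀ = A × 2^n = 617.3 × 2^0.51802 = 617.3 × 1.432 ≈ 883.96 μCi.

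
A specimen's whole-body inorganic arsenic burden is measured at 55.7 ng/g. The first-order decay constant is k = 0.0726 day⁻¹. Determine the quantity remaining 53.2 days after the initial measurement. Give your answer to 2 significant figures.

1.2 ng/g

t½ = ln 2 / k = 0.69315 / 0.0726 ≈ 9.5475 days.
Number of half-lives: n = 53.2/9.5475 ≈ 5.5721.
Remaining = 55.7 × (1/2)^5.5721 = 55.7 × 0.021019 ≈ 1.1708 ng/g.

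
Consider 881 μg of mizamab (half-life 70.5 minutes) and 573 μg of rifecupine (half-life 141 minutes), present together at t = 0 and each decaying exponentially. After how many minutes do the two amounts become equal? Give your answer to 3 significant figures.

87.5 minutes

Set 881·(1/2)^(t/70.5) = 573·(1/2)^(t/141).
Taking log₂: log₂(881/573) = t·(1/70.5 − 1/141).
log₂(1.5375) = 0.62061; 1/70.5 − 1/141 = 0.0070922.
t = 0.62061 / 0.0070922 ≈ 87.506 minutes.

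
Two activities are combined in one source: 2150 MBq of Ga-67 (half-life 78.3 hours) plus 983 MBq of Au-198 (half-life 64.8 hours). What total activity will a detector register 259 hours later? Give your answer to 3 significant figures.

279 MBq

Ga-67: 2150 × (1/2)^(259/78.3) = 2150 × (1/2)^3.3078 ≈ 217.12 MBq.
Au-198: 983 × (1/2)^(259/64.8) = 983 × (1/2)^3.9969 ≈ 61.569 MBq.
Total = 217.12 + 61.569 ≈ 278.69 MBq.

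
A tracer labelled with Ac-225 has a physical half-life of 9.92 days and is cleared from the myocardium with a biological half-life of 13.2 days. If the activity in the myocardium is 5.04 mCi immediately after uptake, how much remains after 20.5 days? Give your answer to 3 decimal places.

0.410 mCi

1/t_eff = 1/t_phys + 1/t_biol = 1/9.92 + 1/13.2 = 0.17656 per day.
t_eff = 9.92 × 13.2 / (9.92 + 13.2) ≈ 5.6637 days.
Remaining = 5.04 × (1/2)^(20.5/5.6637) = 5.04 × (1/2)^3.6196 ≈ 0.41005 mCi.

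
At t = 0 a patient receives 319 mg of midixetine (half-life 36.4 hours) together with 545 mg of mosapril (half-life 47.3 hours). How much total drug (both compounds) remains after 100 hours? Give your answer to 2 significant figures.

midixetine: 319 × (1/2)^(100/36.4) = 319 × (1/2)^2.7473 ≈ 47.51 mg.
mosapril: 545 × (1/2)^(100/47.3) = 545 × (1/2)^2.1142 ≈ 125.88 mg.
Total = 47.51 + 125.88 ≈ 173.39 mg.

170 mg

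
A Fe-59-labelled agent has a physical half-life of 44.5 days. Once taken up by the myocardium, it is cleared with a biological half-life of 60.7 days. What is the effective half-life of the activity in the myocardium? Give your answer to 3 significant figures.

1/t_eff = 1/t_phys + 1/t_biol = 1/44.5 + 1/60.7 = 0.038946 per day.
t_eff = 44.5 × 60.7 / (44.5 + 60.7) ≈ 25.676 days.

25.7 days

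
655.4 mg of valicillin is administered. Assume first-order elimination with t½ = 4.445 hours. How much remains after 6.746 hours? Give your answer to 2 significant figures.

230 mg

Number of half-lives: n = 6.746/4.445 ≈ 1.5177.
Remaining = 655.4 × (1/2)^1.5177 = 655.4 × 0.34925 ≈ 228.9 mg.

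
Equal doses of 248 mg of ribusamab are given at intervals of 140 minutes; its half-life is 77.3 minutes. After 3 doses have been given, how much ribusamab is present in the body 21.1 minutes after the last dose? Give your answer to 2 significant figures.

280 mg

The 3 doses were given 301.1, 161.1, 21.1 minutes ago.
Total = 248·(1/2)^(301.1/77.3) + 248·(1/2)^(161.1/77.3) + 248·(1/2)^(21.1/77.3)
      = 16.668 + 58.49 + 205.25 ≈ 280.41 mg.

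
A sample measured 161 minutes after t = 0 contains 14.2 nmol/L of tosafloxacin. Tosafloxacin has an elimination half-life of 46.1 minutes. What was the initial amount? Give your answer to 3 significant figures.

Number of half-lives elapsed: n = 161/46.1 ≈ 3.4924.
A₀ = A × 2^n = 14.2 × 2^3.4924 = 14.2 × 11.254 ≈ 159.81 nmol/L.

160 nmol/L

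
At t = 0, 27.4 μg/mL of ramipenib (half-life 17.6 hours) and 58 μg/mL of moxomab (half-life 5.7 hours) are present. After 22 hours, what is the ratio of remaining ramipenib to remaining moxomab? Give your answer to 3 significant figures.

2.88

ramipenib: 27.4 × (1/2)^(22/17.6) = 27.4 × (1/2)^1.25 ≈ 11.52 μg/mL.
moxomab: 58 × (1/2)^(22/5.7) = 58 × (1/2)^3.8596 ≈ 3.9954 μg/mL.
Ratio ≈ 11.52 / 3.9954 ≈ 2.8834.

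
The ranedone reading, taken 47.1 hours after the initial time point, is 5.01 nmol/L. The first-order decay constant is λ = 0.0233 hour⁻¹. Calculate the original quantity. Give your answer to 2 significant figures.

t½ = ln 2 / λ = 0.69315 / 0.0233 ≈ 29.749 hours.
Number of half-lives elapsed: n = 47.1/29.749 ≈ 1.5833.
A₀ = A × 2^n = 5.01 × 2^1.5833 = 5.01 × 2.9965 ≈ 15.012 nmol/L.

15 nmol/L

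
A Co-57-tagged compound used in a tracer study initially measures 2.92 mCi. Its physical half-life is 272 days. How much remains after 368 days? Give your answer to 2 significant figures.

1.1 mCi

Number of half-lives: n = 368/272 ≈ 1.3529.
Remaining = 2.92 × (1/2)^1.3529 = 2.92 × 0.39149 ≈ 1.1432 mCi.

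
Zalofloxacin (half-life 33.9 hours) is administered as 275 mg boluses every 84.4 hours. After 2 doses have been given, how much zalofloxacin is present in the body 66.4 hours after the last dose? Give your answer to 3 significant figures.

83.3 mg

The 2 doses were given 150.8, 66.4 hours ago.
Total = 275·(1/2)^(150.8/33.9) + 275·(1/2)^(66.4/33.9)
      = 12.596 + 70.746 ≈ 83.343 mg.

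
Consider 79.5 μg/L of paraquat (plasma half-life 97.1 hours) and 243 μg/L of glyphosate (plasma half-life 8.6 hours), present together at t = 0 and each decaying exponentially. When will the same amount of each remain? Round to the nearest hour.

Set 79.5·(1/2)^(t/97.1) = 243·(1/2)^(t/8.6).
Taking log₂: log₂(79.5/243) = t·(1/97.1 − 1/8.6).
log₂(0.32716) = -1.6119; 1/97.1 − 1/8.6 = -0.10598.
t = -1.6119 / -0.10598 ≈ 15.21 hours.

15 hours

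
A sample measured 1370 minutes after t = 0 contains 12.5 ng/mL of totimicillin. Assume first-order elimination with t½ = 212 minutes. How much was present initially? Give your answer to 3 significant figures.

1100 ng/mL

Number of half-lives elapsed: n = 1370/212 ≈ 6.4623.
A₀ = A × 2^n = 12.5 × 2^6.4623 = 12.5 × 88.173 ≈ 1102.2 ng/mL.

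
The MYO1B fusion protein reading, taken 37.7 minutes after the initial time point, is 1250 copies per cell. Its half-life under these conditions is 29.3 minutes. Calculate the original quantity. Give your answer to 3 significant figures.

Number of half-lives elapsed: n = 37.7/29.3 ≈ 1.2867.
A₀ = A × 2^n = 1250 × 2^1.2867 = 1250 × 2.4397 ≈ 3049.6 copies per cell.

3050 copies per cell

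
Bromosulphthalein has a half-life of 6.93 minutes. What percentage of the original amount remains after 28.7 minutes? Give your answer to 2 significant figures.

5.7%

n = 28.7/6.93 ≈ 4.1414 half-lives.
Fraction remaining = (1/2)^4.1414 ≈ 0.056664, i.e. 5.6664%.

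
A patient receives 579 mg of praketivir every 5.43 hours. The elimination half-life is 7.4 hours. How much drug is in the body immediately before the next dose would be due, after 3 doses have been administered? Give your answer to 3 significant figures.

The 3 doses were given 16.29, 10.86, 5.43 hours ago.
Total = 579·(1/2)^(16.29/7.4) + 579·(1/2)^(10.86/7.4) + 579·(1/2)^(5.43/7.4)
      = 125.89 + 209.36 + 348.17 ≈ 683.42 mg.

683 mg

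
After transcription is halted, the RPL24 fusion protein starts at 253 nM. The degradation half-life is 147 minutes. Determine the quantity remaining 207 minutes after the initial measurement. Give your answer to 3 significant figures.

Number of half-lives: n = 207/147 ≈ 1.4082.
Remaining = 253 × (1/2)^1.4082 = 253 × 0.37679 ≈ 95.328 nM.

95.3 nM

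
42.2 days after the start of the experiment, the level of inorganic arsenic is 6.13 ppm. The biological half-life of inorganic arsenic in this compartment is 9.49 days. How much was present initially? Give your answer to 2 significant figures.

130 ppm

Number of half-lives elapsed: n = 42.2/9.49 ≈ 4.4468.
A₀ = A × 2^n = 6.13 × 2^4.4468 = 6.13 × 21.808 ≈ 133.68 ppm.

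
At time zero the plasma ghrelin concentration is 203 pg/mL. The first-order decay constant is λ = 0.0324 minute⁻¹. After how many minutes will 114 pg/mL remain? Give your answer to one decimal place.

t½ = ln 2 / λ = 0.69315 / 0.0324 ≈ 21.393 minutes.
Fraction remaining = 114/203 ≈ 0.56158.
n = log₂(203/114) = ln(1.7807)/ln 2 ≈ 0.83245 half-lives.
t = n × t½ = 0.83245 × 21.393 ≈ 17.809 minutes.

17.8 minutes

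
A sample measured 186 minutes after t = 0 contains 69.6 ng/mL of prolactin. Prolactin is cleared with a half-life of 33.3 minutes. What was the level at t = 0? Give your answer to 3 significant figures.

Number of half-lives elapsed: n = 186/33.3 ≈ 5.5856.
A₀ = A × 2^n = 69.6 × 2^5.5856 = 69.6 × 48.021 ≈ 3342.2 ng/mL.

3340 ng/mL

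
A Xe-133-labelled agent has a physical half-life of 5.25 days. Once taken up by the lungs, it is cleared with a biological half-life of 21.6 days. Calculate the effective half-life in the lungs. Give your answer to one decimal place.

4.2 days

1/t_eff = 1/t_phys + 1/t_biol = 1/5.25 + 1/21.6 = 0.23677 per day.
t_eff = 5.25 × 21.6 / (5.25 + 21.6) ≈ 4.2235 days.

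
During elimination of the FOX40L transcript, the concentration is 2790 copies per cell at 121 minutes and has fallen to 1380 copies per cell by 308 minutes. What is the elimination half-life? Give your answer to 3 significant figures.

Over Δt = 308 − 121 = 187 minutes, the level fell by a factor of 2790/1380 ≈ 2.0217.
n = log₂(2.0217) ≈ 1.0156 half-lives, so t½ = 187/1.0156 ≈ 184.13 minutes.

184 minutes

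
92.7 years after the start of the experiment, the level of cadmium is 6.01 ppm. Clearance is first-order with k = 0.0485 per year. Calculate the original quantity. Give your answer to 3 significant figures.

539 ppm

t½ = ln 2 / k = 0.69315 / 0.0485 ≈ 14.292 years.
Number of half-lives elapsed: n = 92.7/14.292 ≈ 6.4863.
A₀ = A × 2^n = 6.01 × 2^6.4863 = 6.01 × 89.653 ≈ 538.82 ppm.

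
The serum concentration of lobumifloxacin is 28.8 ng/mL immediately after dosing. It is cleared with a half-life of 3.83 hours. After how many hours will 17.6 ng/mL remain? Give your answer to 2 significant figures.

2.7 hours

Fraction remaining = 17.6/28.8 ≈ 0.61111.
n = log₂(28.8/17.6) = ln(1.6364)/ln 2 ≈ 0.71049 half-lives.
t = n × t½ = 0.71049 × 3.83 ≈ 2.7212 hours.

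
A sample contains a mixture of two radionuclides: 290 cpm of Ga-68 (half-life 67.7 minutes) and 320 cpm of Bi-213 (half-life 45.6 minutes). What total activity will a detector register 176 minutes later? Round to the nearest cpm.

70 cpm

Ga-68: 290 × (1/2)^(176/67.7) = 290 × (1/2)^2.5997 ≈ 47.842 cpm.
Bi-213: 320 × (1/2)^(176/45.6) = 320 × (1/2)^3.8596 ≈ 22.043 cpm.
Total = 47.842 + 22.043 ≈ 69.885 cpm.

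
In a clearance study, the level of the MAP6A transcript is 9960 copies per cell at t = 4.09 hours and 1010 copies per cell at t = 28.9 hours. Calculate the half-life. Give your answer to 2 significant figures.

7.5 hours

Over Δt = 28.9 − 4.09 = 24.81 hours, the level fell by a factor of 9960/1010 ≈ 9.8614.
n = log₂(9.8614) ≈ 3.3018 half-lives, so t½ = 24.81/3.3018 ≈ 7.5141 hours.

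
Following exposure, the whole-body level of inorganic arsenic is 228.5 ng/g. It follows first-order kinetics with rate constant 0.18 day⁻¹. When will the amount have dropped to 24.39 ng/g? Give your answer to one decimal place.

t½ = ln 2 / λ = 0.69315 / 0.18 ≈ 3.8508 days.
Fraction remaining = 24.39/228.5 ≈ 0.10674.
n = log₂(228.5/24.39) = ln(9.3686)/ln 2 ≈ 3.2278 half-lives.
t = n × t½ = 3.2278 × 3.8508 ≈ 12.43 days.

12.4 days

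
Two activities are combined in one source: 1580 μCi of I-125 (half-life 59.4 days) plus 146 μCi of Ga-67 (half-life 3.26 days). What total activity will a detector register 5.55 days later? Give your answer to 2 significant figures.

1500 μCi

I-125: 1580 × (1/2)^(5.55/59.4) = 1580 × (1/2)^0.093434 ≈ 1480.9 μCi.
Ga-67: 146 × (1/2)^(5.55/3.26) = 146 × (1/2)^1.7025 ≈ 44.86 μCi.
Total = 1480.9 + 44.86 ≈ 1525.8 μCi.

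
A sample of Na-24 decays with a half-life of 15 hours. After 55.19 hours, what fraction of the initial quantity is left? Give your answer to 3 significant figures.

0.0781

n = 55.19/15 ≈ 3.6793 half-lives.
Fraction remaining = (1/2)^3.6793 ≈ 0.078057.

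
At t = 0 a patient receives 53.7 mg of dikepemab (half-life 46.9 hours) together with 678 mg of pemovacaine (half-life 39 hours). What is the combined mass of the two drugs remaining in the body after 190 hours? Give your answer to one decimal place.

dikepemab: 53.7 × (1/2)^(190/46.9) = 53.7 × (1/2)^4.0512 ≈ 3.2393 mg.
pemovacaine: 678 × (1/2)^(190/39) = 678 × (1/2)^4.8718 ≈ 23.157 mg.
Total = 3.2393 + 23.157 ≈ 26.396 mg.

26.4 mg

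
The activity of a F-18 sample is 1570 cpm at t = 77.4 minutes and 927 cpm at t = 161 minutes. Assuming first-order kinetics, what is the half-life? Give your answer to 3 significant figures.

110 minutes

Over Δt = 161 − 77.4 = 83.6 minutes, the level fell by a factor of 1570/927 ≈ 1.6936.
n = log₂(1.6936) ≈ 0.76012 half-lives, so t½ = 83.6/0.76012 ≈ 109.98 minutes.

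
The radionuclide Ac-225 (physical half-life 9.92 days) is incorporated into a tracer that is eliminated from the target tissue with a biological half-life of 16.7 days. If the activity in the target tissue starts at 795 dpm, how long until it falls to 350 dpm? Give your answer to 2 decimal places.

1/t_eff = 1/t_phys + 1/t_biol = 1/9.92 + 1/16.7 = 0.16069 per day.
t_eff = 9.92 × 16.7 / (9.92 + 16.7) ≈ 6.2233 days.
n = log₂(795/350) ≈ 1.1836; t = 1.1836 × 6.2233 ≈ 7.3659 days.

7.37 days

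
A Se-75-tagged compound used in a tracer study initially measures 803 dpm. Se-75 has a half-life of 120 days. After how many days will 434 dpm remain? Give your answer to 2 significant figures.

110 days

Fraction remaining = 434/803 ≈ 0.54047.
n = log₂(803/434) = ln(1.8502)/ln 2 ≈ 0.8877 half-lives.
t = n × t½ = 0.8877 × 120 ≈ 106.52 days.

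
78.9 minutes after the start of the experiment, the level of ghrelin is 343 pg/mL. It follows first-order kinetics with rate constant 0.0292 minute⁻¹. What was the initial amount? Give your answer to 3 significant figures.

t½ = ln 2 / k = 0.69315 / 0.0292 ≈ 23.738 minutes.
Number of half-lives elapsed: n = 78.9/23.738 ≈ 3.3238.
A₀ = A × 2^n = 343 × 2^3.3238 = 343 × 10.013 ≈ 3434.4 pg/mL.

3430 pg/mL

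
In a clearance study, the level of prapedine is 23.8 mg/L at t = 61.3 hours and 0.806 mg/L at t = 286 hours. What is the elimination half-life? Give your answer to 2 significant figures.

Over Δt = 286 − 61.3 = 224.7 hours, the level fell by a factor of 23.8/0.806 ≈ 29.529.
n = log₂(29.529) ≈ 4.884 half-lives, so t½ = 224.7/4.884 ≈ 46.007 hours.

46 hours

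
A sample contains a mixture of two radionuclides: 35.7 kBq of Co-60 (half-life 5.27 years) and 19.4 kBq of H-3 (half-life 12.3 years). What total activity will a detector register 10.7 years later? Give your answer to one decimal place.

19.4 kBq

Co-60: 35.7 × (1/2)^(10.7/5.27) = 35.7 × (1/2)^2.0304 ≈ 8.7391 kBq.
H-3: 19.4 × (1/2)^(10.7/12.3) = 19.4 × (1/2)^0.86992 ≈ 10.615 kBq.
Total = 8.7391 + 10.615 ≈ 19.354 kBq.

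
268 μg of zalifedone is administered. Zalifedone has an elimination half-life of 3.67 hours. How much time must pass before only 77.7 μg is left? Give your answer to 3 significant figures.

Fraction remaining = 77.7/268 ≈ 0.28993.
n = log₂(268/77.7) = ln(3.4492)/ln 2 ≈ 1.7862 half-lives.
t = n × t½ = 1.7862 × 3.67 ≈ 6.5555 hours.

6.56 hours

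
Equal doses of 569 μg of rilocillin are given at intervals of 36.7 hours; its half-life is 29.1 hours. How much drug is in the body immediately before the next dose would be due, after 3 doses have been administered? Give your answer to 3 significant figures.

The 3 doses were given 110.1, 73.4, 36.7 hours ago.
Total = 569·(1/2)^(110.1/29.1) + 569·(1/2)^(73.4/29.1) + 569·(1/2)^(36.7/29.1)
      = 41.32 + 99.041 + 237.39 ≈ 377.75 μg.

378 μg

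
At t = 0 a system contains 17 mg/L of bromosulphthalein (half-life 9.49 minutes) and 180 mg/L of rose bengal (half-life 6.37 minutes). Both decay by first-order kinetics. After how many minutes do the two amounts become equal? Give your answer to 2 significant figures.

Set 17·(1/2)^(t/9.49) = 180·(1/2)^(t/6.37).
Taking log₂: log₂(17/180) = t·(1/9.49 − 1/6.37).
log₂(0.094444) = -3.4044; 1/9.49 − 1/6.37 = -0.051612.
t = -3.4044 / -0.051612 ≈ 65.961 minutes.

66 minutes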